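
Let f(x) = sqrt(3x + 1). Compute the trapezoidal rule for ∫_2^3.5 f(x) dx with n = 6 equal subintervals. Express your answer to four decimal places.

4.5500

Δx = (3.5 − 2)/6 = 0.25.
f(2) ≈ 2.6458, f(2.25) ≈ 2.7839, f(2.5) ≈ 2.9155, f(2.75) ≈ 3.0414, f(3) ≈ 3.1623, f(3.25) ≈ 3.2787, f(3.5) ≈ 3.3912.
T_6 = (Δx/2)·[f(x_0) + 2f(x_1) + ... + 2f(x_{5}) + f(x_6)].
Sum ≈ 4.5500.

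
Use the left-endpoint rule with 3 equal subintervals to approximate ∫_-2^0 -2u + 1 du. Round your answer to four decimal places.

Δu = (0 − (-2))/3 = 2/3.
Left endpoints: -2, -4/3, -2/3.
f(-2) = 5, f(-4/3) = 11/3, f(-2/3) = 7/3.
Sum = Δu · [f(-2) + f(-4/3) + f(-2/3)].
Sum ≈ 7.3333.

7.3333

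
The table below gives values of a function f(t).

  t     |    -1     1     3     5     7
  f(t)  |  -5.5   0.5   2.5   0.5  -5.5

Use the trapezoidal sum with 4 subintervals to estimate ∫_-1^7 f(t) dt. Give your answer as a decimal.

-4

Δt = 2.
T_4 = (2/2)·[(-5.5) + 2·0.5 + 2·2.5 + 2·0.5 + (-5.5)] = -4.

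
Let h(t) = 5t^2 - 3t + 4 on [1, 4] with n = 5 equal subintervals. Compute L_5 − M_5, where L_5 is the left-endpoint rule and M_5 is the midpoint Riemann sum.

-18.45

L_5 = 75.6.
M_5 = 94.05.
L_5 − M_5 = -18.45.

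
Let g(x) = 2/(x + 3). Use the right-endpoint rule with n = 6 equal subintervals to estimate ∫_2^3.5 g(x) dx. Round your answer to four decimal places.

Δx = (3.5 − 2)/6 = 0.25.
Right endpoints: 2.25, 2.5, 2.75, 3, 3.25, 3.5.
g(2.25) = 8/21, g(2.5) = 4/11, g(2.75) = 8/23, g(3) = 1/3, g(3.25) = 0.32, g(3.5) = 4/13.
Sum = Δx · [g(2.25) + g(2.5) + g(2.75) + ...].
Sum ≈ 0.5134.

0.5134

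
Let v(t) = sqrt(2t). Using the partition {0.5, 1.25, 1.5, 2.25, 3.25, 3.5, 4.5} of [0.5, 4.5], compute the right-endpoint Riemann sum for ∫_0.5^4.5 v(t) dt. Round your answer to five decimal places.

Subinterval widths: 0.75, 0.25, 0.75, 1, 0.25, 1.
Right endpoints: 1.25, 1.5, 2.25, 3.25, 3.5, 4.5.
v(1.25) ≈ 1.58114, v(1.5) ≈ 1.73205, v(2.25) ≈ 2.12132, v(3.25) ≈ 2.54951, v(3.5) ≈ 2.64575, v(4.5) ≈ 3.00000.
Sum = Σ Δt_i · v(t_i).
Sum ≈ 9.42080.

9.42080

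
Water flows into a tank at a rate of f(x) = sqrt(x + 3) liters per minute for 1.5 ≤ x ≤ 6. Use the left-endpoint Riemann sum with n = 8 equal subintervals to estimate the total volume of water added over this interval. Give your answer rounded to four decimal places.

11.3871

Δx = (6 − 1.5)/8 = 0.5625.
Left endpoints: 1.5, 2.0625, 2.625, 3.1875, 3.75, 4.3125, 4.875, 5.4375.
f(1.5) ≈ 2.1213, f(2.0625) ≈ 2.2500, f(2.625) ≈ 2.3717, f(3.1875) ≈ 2.4875, f(3.75) ≈ 2.5981, f(4.3125) ≈ 2.7042, f(4.875) ≈ 2.8062, f(5.4375) ≈ 2.9047.
Sum = Δx · [f(1.5) + f(2.0625) + f(2.625) + ...].
Sum ≈ 11.3871.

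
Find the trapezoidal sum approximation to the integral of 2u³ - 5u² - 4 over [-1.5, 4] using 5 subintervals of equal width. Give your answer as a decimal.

Δu = (4 − (-1.5))/5 = 1.1.
f(-1.5) = -22, f(-0.4) = -4.928, f(0.7) = -5.764, f(1.8) = -8.536, f(2.9) = 2.728, f(4) = 44.
T_5 = (Δu/2)·[f(u_0) + 2f(u_1) + ... + 2f(u_{4}) + f(u_5)].
Sum = -6.05.

-6.05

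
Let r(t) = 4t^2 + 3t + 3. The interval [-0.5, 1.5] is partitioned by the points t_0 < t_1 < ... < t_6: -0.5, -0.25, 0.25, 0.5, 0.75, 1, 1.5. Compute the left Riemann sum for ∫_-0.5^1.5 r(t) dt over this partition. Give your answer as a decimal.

Subinterval widths: 0.25, 0.5, 0.25, 0.25, 0.25, 0.5.
Left endpoints: -0.5, -0.25, 0.25, 0.5, 0.75, 1.
r(-0.5) = 2.5, r(-0.25) = 2.5, r(0.25) = 4, r(0.5) = 5.5, r(0.75) = 7.5, r(1) = 10.
Sum = Σ Δt_i · r(t_i).
Sum = 11.125.

11.125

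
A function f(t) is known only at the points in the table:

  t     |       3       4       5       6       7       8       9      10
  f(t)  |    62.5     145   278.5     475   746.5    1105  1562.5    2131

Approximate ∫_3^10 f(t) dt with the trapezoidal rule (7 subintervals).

5409.25

Δt = 1.
T_7 = (1/2)·[62.5 + 2·145 + 2·278.5 + 2·475 + 2·746.5 + 2·1105 + 2·1562.5 + 2131] = 5409.25.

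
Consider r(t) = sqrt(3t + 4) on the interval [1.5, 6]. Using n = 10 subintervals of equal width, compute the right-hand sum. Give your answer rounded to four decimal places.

Δt = (6 − 1.5)/10 = 0.45.
Right endpoints: 1.95, 2.4, 2.85, 3.3, 3.75, 4.2, 4.65, 5.1, 5.55, 6.
r(1.95) ≈ 3.1385, r(2.4) ≈ 3.3466, r(2.85) ≈ 3.5426, r(3.3) ≈ 3.7283, r(3.75) ≈ 3.9051, r(4.2) ≈ 4.0743, r(4.65) ≈ 4.2367, r(5.1) ≈ 4.3932, r(5.55) ≈ 4.5442, r(6) ≈ 4.6904.
Sum = Δt · [r(1.95) + r(2.4) + r(2.85) + ...].
Sum ≈ 17.8200.

17.8200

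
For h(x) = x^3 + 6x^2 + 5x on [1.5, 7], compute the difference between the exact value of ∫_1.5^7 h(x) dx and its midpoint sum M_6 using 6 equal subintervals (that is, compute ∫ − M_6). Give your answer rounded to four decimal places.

Exact integral: ∫_1.5^7 h(x) dx = 1395.109375.
M_6 ≈ 1387.888238.
Error ≈ 1395.109375 − 1387.888238 ≈ 7.2211.

7.2211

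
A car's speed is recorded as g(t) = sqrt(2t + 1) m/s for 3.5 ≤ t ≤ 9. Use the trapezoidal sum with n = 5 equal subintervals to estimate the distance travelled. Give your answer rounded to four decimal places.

Δt = (9 − 3.5)/5 = 1.1.
g(3.5) ≈ 2.8284, g(4.6) ≈ 3.1937, g(5.7) ≈ 3.5214, g(6.8) ≈ 3.8210, g(7.9) ≈ 4.0988, g(9) ≈ 4.3589.
T_5 = (Δt/2)·[g(t_0) + 2g(t_1) + ... + 2g(t_{4}) + g(t_5)].
Sum ≈ 20.0514.

20.0514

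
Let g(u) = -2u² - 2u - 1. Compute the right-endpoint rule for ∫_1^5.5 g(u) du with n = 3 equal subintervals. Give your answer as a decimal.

Δu = (5.5 − 1)/3 = 1.5.
Right endpoints: 2.5, 4, 5.5.
g(2.5) = -18.5, g(4) = -41, g(5.5) = -72.5.
Sum = Δu · [g(2.5) + g(4) + g(5.5)].
Sum = -198.

-198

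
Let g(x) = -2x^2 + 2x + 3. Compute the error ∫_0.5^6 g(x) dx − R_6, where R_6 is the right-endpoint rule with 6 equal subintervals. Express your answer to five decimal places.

Exact integral: ∫_0.5^6 g(x) dx ≈ -91.6666667.
R_6 ≈ -120.9363426.
Error ≈ -91.6666667 − (-120.9363426) ≈ 29.26968.

29.26968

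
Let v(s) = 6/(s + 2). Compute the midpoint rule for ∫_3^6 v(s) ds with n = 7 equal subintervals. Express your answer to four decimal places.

Δs = (6 − 3)/7 = 3/7.
Midpoints: 45/14, 51/14, 57/14, 4.5, 69/14, 75/14, 81/14.
v(45/14) = 84/73, v(51/14) = 84/79, v(57/14) = 84/85, v(4.5) = 12/13, v(69/14) = 84/97, v(75/14) = 84/103, v(81/14) = 84/109.
Sum = Δs · [v(45/14) + v(51/14) + v(57/14) + ...].
Sum ≈ 2.8189.

2.8189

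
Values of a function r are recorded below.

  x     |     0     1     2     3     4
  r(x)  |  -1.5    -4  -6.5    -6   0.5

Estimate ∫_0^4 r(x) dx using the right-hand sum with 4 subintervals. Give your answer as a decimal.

Δx = 1.
Sum = 1·[(-4) + (-6.5) + (-6) + 0.5] = -16.

-16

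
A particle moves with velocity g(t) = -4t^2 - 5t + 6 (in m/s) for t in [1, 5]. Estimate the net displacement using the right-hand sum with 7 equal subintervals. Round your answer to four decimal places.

-235.3469

Δt = (5 − 1)/7 = 4/7.
Right endpoints: 11/7, 15/7, 19/7, 23/7, 27/7, 31/7, 5.
g(11/7) = -575/49, g(15/7) = -1131/49, g(19/7) = -1815/49, g(23/7) = -2627/49, g(27/7) = -3567/49, g(31/7) = -4635/49, g(5) = -119.
Sum = Δt · [g(11/7) + g(15/7) + g(19/7) + ...].
Sum ≈ -235.3469.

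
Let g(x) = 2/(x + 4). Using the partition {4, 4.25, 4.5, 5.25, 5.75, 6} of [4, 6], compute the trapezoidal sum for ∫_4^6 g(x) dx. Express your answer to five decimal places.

0.44656

Subinterval widths: 0.25, 0.25, 0.75, 0.5, 0.25.
g(4) = 0.25, g(4.25) = 8/33, g(4.5) = 4/17, g(5.25) = 8/37, g(5.75) = 8/39, g(6) = 0.2.
On each subinterval the trapezoid contributes (Δx_i/2)·[g(x_{i-1}) + g(x_i)].
Sum ≈ 0.44656.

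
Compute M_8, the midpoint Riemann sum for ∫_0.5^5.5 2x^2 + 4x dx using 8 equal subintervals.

Δx = (5.5 − 0.5)/8 = 0.625.
Midpoints: 0.8125, 1.4375, 2.0625, 2.6875, 3.3125, 3.9375, 4.5625, 5.1875.
f(0.8125) = 4.5703125, f(1.4375) = 9.8828125, f(2.0625) = 16.7578125, f(2.6875) = 25.1953125, f(3.3125) = 35.1953125, f(3.9375) = 46.7578125, f(4.5625) = 59.8828125, f(5.1875) = 74.5703125.
Sum = Δx · [f(0.8125) + f(1.4375) + f(2.0625) + ...].
Sum = 170.5078125.

170.5078125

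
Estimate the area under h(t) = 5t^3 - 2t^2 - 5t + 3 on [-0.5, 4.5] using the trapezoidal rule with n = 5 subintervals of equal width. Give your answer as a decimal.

440

Δt = (4.5 − (-0.5))/5 = 1.
h(-0.5) = 4.375, h(0.5) = 0.625, h(1.5) = 7.875, h(2.5) = 56.125, h(3.5) = 175.375, h(4.5) = 395.625.
T_5 = (Δt/2)·[h(t_0) + 2h(t_1) + ... + 2h(t_{4}) + h(t_5)].
Sum = 440.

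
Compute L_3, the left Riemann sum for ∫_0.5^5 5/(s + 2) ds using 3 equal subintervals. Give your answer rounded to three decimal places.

Δs = (5 − 0.5)/3 = 1.5.
Left endpoints: 0.5, 2, 3.5.
f(0.5) = 2, f(2) = 1.25, f(3.5) = 10/11.
Sum = Δs · [f(0.5) + f(2) + f(3.5)].
Sum ≈ 6.239.

6.239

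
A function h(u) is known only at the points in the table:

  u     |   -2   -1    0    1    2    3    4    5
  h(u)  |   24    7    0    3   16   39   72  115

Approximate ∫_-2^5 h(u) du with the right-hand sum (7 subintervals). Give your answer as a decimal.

Δu = 1.
Sum = 1·[7 + 0 + 3 + 16 + 39 + 72 + 115] = 252.

252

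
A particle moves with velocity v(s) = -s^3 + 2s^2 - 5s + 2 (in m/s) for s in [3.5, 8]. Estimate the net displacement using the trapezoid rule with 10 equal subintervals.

Δs = (8 − 3.5)/10 = 0.45.
v(3.5) = -33.875, v(3.95) = -48.174875, v(4.4) = -66.464, v(4.85) = -89.289125, v(5.3) = -117.197, v(5.75) = -150.734375, v(6.2) = -190.448, v(6.65) = -236.884625, v(7.1) = -290.591, v(7.55) = -352.113875, v(8) = -422.
T_10 = (Δs/2)·[v(s_0) + 2v(s_1) + ... + 2v(s_{9}) + v(s_10)].
Sum = -796.42546875.

-796.42546875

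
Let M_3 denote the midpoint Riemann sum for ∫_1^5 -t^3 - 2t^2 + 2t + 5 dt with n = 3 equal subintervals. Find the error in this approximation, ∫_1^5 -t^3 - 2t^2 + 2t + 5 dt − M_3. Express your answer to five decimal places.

-6.51852

Exact integral: ∫_1^5 f(t) dt ≈ -194.6666667.
M_3 ≈ -188.1481481.
Error ≈ -194.6666667 − (-188.1481481) ≈ -6.51852.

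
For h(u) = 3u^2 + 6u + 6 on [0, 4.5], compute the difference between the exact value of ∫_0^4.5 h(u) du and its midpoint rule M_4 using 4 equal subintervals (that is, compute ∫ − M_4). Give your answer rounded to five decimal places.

1.42383

Exact integral: ∫_0^4.5 h(u) du = 178.875.
M_4 ≈ 177.4511719.
Error ≈ 178.875 − 177.4511719 ≈ 1.42383.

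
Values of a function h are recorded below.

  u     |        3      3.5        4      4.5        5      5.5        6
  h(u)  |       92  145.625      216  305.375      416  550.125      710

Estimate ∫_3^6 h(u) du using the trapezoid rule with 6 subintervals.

Δu = 0.5.
T_6 = (0.5/2)·[92 + 2·145.625 + 2·216 + 2·305.375 + 2·416 + 2·550.125 + 710] = 1017.0625.

1017.0625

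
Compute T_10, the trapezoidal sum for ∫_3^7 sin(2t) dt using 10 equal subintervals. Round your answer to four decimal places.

0.3895

Δt = (7 − 3)/10 = 0.4.
f(3) ≈ -0.2794, f(3.4) ≈ 0.4941, f(3.8) ≈ 0.9679, f(4.2) ≈ 0.8546, f(4.6) ≈ 0.2229, f(5) ≈ -0.5440, f(5.4) ≈ -0.9809, f(5.8) ≈ -0.8228, f(6.2) ≈ -0.1656, f(6.6) ≈ 0.5921, f(7) ≈ 0.9906.
T_10 = (Δt/2)·[f(t_0) + 2f(t_1) + ... + 2f(t_{9}) + f(t_10)].
Sum ≈ 0.3895.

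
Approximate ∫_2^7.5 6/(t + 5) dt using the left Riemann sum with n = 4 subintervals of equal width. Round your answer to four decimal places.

3.7514

Δt = (7.5 − 2)/4 = 1.375.
Left endpoints: 2, 3.375, 4.75, 6.125.
f(2) = 6/7, f(3.375) = 48/67, f(4.75) = 8/13, f(6.125) = 48/89.
Sum = Δt · [f(2) + f(3.375) + f(4.75) + f(6.125)].
Sum ≈ 3.7514.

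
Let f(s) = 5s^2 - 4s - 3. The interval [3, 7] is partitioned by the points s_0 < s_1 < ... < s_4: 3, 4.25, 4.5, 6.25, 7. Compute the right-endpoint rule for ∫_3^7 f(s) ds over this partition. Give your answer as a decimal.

561.25

Subinterval widths: 1.25, 0.25, 1.75, 0.75.
Right endpoints: 4.25, 4.5, 6.25, 7.
f(4.25) = 70.3125, f(4.5) = 80.25, f(6.25) = 167.3125, f(7) = 214.
Sum = Σ Δs_i · f(s_i).
Sum = 561.25.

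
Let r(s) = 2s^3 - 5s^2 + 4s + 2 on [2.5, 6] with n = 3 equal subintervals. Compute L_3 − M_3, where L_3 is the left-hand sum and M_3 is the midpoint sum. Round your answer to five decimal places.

L_3 ≈ 222.1203704.
M_3 ≈ 352.8721065.
L_3 − M_3 ≈ -130.75174.

-130.75174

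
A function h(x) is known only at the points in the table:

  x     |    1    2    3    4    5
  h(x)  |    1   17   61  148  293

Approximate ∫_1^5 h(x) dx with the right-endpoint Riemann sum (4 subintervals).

519

Δx = 1.
Sum = 1·[17 + 61 + 148 + 293] = 519.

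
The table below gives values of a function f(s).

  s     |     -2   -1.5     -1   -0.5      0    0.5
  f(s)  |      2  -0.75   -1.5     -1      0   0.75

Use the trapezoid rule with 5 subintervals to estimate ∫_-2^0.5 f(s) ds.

-0.9375

Δs = 0.5.
T_5 = (0.5/2)·[2 + 2·(-0.75) + 2·(-1.5) + 2·(-1) + 2·0 + 0.75] = -0.9375.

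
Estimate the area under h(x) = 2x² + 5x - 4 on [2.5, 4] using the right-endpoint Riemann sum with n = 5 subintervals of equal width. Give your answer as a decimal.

Δx = (4 − 2.5)/5 = 0.3.
Right endpoints: 2.8, 3.1, 3.4, 3.7, 4.
h(2.8) = 25.68, h(3.1) = 30.72, h(3.4) = 36.12, h(3.7) = 41.88, h(4) = 48.
Sum = Δx · [h(2.8) + h(3.1) + h(3.4) + h(3.7) + h(4)].
Sum = 54.72.

54.72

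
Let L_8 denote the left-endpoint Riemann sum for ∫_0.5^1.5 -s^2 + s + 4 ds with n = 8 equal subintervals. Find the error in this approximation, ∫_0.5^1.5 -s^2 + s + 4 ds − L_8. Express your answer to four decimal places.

-0.0599

Exact integral: ∫_0.5^1.5 f(s) ds ≈ 3.916667.
L_8 = 3.9765625.
Error ≈ 3.916667 − 3.9765625 ≈ -0.0599.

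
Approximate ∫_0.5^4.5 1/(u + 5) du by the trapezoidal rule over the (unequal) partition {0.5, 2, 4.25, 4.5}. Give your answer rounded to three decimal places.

Subinterval widths: 1.5, 2.25, 0.25.
f(0.5) = 2/11, f(2) = 1/7, f(4.25) = 4/37, f(4.5) = 2/19.
On each subinterval the trapezoid contributes (Δu_i/2)·[f(u_{i-1}) + f(u_i)].
Sum ≈ 0.553.

0.553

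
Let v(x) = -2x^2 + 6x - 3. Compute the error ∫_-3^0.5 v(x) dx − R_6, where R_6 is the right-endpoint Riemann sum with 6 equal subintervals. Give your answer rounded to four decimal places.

Exact integral: ∫_-3^0.5 v(x) dx ≈ -54.833333.
R_6 ≈ -44.001157.
Error ≈ -54.833333 − (-44.001157) ≈ -10.8322.

-10.8322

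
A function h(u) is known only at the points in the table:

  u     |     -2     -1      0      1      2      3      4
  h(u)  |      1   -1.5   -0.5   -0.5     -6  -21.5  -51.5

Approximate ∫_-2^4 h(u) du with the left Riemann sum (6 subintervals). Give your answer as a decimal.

-29

Δu = 1.
Sum = 1·[1 + (-1.5) + (-0.5) + (-0.5) + (-6) + (-21.5)] = -29.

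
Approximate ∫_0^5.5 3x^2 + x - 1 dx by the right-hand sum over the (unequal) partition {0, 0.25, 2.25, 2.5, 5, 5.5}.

Subinterval widths: 0.25, 2, 0.25, 2.5, 0.5.
Right endpoints: 0.25, 2.25, 2.5, 5, 5.5.
f(0.25) = -0.5625, f(2.25) = 16.4375, f(2.5) = 20.25, f(5) = 79, f(5.5) = 95.25.
Sum = Σ Δx_i · f(x_i).
Sum = 282.921875.

282.921875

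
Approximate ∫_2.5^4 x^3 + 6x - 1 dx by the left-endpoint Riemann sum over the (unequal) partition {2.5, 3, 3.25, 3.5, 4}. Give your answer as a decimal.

70.45703125

Subinterval widths: 0.5, 0.25, 0.25, 0.5.
Left endpoints: 2.5, 3, 3.25, 3.5.
f(2.5) = 29.625, f(3) = 44, f(3.25) = 52.828125, f(3.5) = 62.875.
Sum = Σ Δx_i · f(x_i).
Sum = 70.45703125.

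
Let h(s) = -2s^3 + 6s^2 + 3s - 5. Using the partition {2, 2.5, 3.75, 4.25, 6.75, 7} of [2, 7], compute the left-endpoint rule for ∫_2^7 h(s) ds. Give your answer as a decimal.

Subinterval widths: 0.5, 1.25, 0.5, 2.5, 0.25.
Left endpoints: 2, 2.5, 3.75, 4.25, 6.75.
h(2) = 9, h(2.5) = 8.75, h(3.75) = -14.84375, h(4.25) = -37.40625, h(6.75) = -326.46875.
Sum = Σ Δs_i · h(s_i).
Sum = -167.1171875.

-167.1171875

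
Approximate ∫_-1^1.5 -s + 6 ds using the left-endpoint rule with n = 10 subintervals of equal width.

14.6875

Δs = (1.5 − (-1))/10 = 0.25.
Left endpoints: -1, -0.75, -0.5, -0.25, 0, 0.25, 0.5, 0.75, 1, 1.25.
f(-1) = 7, f(-0.75) = 6.75, f(-0.5) = 6.5, f(-0.25) = 6.25, f(0) = 6, f(0.25) = 5.75, f(0.5) = 5.5, f(0.75) = 5.25, f(1) = 5, f(1.25) = 4.75.
Sum = Δs · [f(-1) + f(-0.75) + f(-0.5) + ...].
Sum = 14.6875.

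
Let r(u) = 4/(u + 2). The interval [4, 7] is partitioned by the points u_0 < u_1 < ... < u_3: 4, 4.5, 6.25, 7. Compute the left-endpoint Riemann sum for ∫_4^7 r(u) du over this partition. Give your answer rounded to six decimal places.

1.773893

Subinterval widths: 0.5, 1.75, 0.75.
Left endpoints: 4, 4.5, 6.25.
r(4) = 2/3, r(4.5) = 8/13, r(6.25) = 16/33.
Sum = Σ Δu_i · r(u_i).
Sum ≈ 1.773893.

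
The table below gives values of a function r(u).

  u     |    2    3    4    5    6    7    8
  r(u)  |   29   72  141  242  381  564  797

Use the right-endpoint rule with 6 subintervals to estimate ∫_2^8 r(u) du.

Δu = 1.
Sum = 1·[72 + 141 + 242 + 381 + 564 + 797] = 2197.

2197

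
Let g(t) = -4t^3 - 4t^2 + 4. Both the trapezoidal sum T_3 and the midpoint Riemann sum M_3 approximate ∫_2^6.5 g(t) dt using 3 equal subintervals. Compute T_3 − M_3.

T_3 = -2199.375.
M_3 = -2060.15625.
T_3 − M_3 = -139.21875.

-139.21875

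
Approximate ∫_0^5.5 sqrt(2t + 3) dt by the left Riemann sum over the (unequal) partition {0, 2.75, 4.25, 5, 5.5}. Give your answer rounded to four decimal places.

13.4825

Subinterval widths: 2.75, 1.5, 0.75, 0.5.
Left endpoints: 0, 2.75, 4.25, 5.
f(0) ≈ 1.7321, f(2.75) ≈ 2.9155, f(4.25) ≈ 3.3912, f(5) ≈ 3.6056.
Sum = Σ Δt_i · f(t_i).
Sum ≈ 13.4825.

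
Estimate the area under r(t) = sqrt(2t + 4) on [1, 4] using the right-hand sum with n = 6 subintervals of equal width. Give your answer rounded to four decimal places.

Δt = (4 − 1)/6 = 0.5.
Right endpoints: 1.5, 2, 2.5, 3, 3.5, 4.
r(1.5) ≈ 2.6458, r(2) ≈ 2.8284, r(2.5) ≈ 3.0000, r(3) ≈ 3.1623, r(3.5) ≈ 3.3166, r(4) ≈ 3.4641.
Sum = Δt · [r(1.5) + r(2) + r(2.5) + ...].
Sum ≈ 9.2086.

9.2086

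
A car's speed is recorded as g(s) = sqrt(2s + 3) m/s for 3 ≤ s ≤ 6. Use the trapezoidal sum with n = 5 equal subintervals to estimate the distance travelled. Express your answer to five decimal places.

Δs = (6 − 3)/5 = 0.6.
g(3) ≈ 3.00000, g(3.6) ≈ 3.19374, g(4.2) ≈ 3.37639, g(4.8) ≈ 3.54965, g(5.4) ≈ 3.71484, g(6) ≈ 3.87298.
T_5 = (Δs/2)·[g(s_0) + 2g(s_1) + ... + 2g(s_{4}) + g(s_5)].
Sum ≈ 10.36266.

10.36266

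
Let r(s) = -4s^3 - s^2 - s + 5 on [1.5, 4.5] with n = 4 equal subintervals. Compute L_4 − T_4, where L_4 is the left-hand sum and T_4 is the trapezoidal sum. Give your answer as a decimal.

L_4 = -299.15625.
T_4 = -438.65625.
L_4 − T_4 = 139.5.

139.5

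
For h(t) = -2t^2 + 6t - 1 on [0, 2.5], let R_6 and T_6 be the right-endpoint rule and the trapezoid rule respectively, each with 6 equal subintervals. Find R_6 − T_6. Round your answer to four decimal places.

R_6 ≈ 6.209491.
T_6 ≈ 5.688657.
R_6 − T_6 ≈ 0.5208.

0.5208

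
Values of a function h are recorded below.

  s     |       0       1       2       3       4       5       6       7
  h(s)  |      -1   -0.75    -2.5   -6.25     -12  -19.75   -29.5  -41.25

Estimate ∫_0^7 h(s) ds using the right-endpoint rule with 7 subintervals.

Δs = 1.
Sum = 1·[(-0.75) + (-2.5) + (-6.25) + (-12) + (-19.75) + (-29.5) + (-41.25)] = -112.

-112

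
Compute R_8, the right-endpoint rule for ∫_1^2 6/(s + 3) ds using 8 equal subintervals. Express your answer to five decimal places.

Δs = (2 − 1)/8 = 0.125.
Right endpoints: 1.125, 1.25, 1.375, 1.5, 1.625, 1.75, 1.875, 2.
f(1.125) = 16/11, f(1.25) = 24/17, f(1.375) = 48/35, f(1.5) = 4/3, f(1.625) = 48/37, f(1.75) = 24/19, f(1.875) = 16/13, f(2) = 1.2.
Sum = Δs · [f(1.125) + f(1.25) + f(1.375) + ...].
Sum ≈ 1.32029.

1.32029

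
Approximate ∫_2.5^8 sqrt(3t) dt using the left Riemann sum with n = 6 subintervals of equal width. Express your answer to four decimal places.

Δt = (8 − 2.5)/6 = 11/12.
Left endpoints: 2.5, 41/12, 13/3, 5.25, 37/6, 85/12.
f(2.5) ≈ 2.7386, f(41/12) ≈ 3.2016, f(13/3) ≈ 3.6056, f(5.25) ≈ 3.9686, f(37/6) ≈ 4.3012, f(85/12) ≈ 4.6098.
Sum = Δt · [f(2.5) + f(41/12) + f(13/3) + ...].
Sum ≈ 20.5565.

20.5565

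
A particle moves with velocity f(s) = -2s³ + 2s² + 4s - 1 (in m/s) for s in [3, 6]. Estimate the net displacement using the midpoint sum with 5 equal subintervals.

Δs = (6 − 3)/5 = 0.6.
Midpoints: 3.3, 3.9, 4.5, 5.1, 5.7.
f(3.3) = -37.894, f(3.9) = -73.618, f(4.5) = -124.75, f(5.1) = -193.882, f(5.7) = -283.606.
Sum = Δs · [f(3.3) + f(3.9) + f(4.5) + f(5.1) + f(5.7)].
Sum = -428.25.

-428.25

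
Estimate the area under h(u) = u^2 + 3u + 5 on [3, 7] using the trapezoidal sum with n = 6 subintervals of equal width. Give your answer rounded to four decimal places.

Δu = (7 − 3)/6 = 2/3.
h(3) = 23, h(11/3) = 265/9, h(13/3) = 331/9, h(5) = 45, h(17/3) = 487/9, h(19/3) = 577/9, h(7) = 75.
T_6 = (Δu/2)·[h(u_0) + 2h(u_1) + ... + 2h(u_{5}) + h(u_6)].
Sum ≈ 185.6296.

185.6296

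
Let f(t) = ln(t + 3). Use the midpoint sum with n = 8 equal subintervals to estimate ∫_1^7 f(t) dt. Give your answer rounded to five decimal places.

Δt = (7 − 1)/8 = 0.75.
Midpoints: 1.375, 2.125, 2.875, 3.625, 4.375, 5.125, 5.875, 6.625.
f(1.375) ≈ 1.47591, f(2.125) ≈ 1.63413, f(2.875) ≈ 1.77071, f(3.625) ≈ 1.89085, f(4.375) ≈ 1.99810, f(5.125) ≈ 2.09495, f(5.875) ≈ 2.18324, f(6.625) ≈ 2.26436.
Sum = Δt · [f(1.375) + f(2.125) + f(2.875) + ...].
Sum ≈ 11.48418.

11.48418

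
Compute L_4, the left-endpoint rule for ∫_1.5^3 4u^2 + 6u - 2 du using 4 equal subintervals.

42.140625

Δu = (3 − 1.5)/4 = 0.375.
Left endpoints: 1.5, 1.875, 2.25, 2.625.
f(1.5) = 16, f(1.875) = 23.3125, f(2.25) = 31.75, f(2.625) = 41.3125.
Sum = Δu · [f(1.5) + f(1.875) + f(2.25) + f(2.625)].
Sum = 42.140625.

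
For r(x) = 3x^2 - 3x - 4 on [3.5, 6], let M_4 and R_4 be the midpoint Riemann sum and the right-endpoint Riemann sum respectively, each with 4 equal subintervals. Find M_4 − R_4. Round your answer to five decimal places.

-20.65430

M_4 ≈ 127.2558594.
R_4 = 147.91015625.
M_4 − R_4 ≈ -20.65430.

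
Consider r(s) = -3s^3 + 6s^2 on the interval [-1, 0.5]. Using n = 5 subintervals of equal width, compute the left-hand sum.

Δs = (0.5 − (-1))/5 = 0.3.
Left endpoints: -1, -0.7, -0.4, -0.1, 0.2.
r(-1) = 9, r(-0.7) = 3.969, r(-0.4) = 1.152, r(-0.1) = 0.063, r(0.2) = 0.216.
Sum = Δs · [r(-1) + r(-0.7) + r(-0.4) + r(-0.1) + r(0.2)].
Sum = 4.32.

4.32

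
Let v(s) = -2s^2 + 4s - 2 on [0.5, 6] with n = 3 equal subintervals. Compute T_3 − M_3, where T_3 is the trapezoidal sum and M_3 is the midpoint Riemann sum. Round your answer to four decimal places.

T_3 ≈ -89.578704.
M_3 ≈ -80.335648.
T_3 − M_3 ≈ -9.2431.

-9.2431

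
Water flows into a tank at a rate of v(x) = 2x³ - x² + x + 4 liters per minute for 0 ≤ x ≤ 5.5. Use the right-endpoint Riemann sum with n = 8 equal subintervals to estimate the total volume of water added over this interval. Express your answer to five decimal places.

551.78857

Δx = (5.5 − 0)/8 = 0.6875.
Right endpoints: 0.6875, 1.375, 2.0625, 2.75, 3.4375, 4.125, 4.8125, 5.5.
v(0.6875) = 9963/2048, v(1.375) = 8.68359375, v(2.0625) = 39641/2048, v(2.75) = 40.78125, v(3.4375) = 157407/2048, v(4.125) = 131.48828125, v(4.8125) = 427149/2048, v(5.5) = 312.
Sum = Δx · [v(0.6875) + v(1.375) + v(2.0625) + ...].
Sum ≈ 551.78857.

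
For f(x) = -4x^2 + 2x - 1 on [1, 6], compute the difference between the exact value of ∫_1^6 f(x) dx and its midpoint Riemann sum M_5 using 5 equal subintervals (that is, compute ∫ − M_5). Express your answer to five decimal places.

-1.66667

Exact integral: ∫_1^6 f(x) dx ≈ -256.6666667.
M_5 = -255.
Error ≈ -256.6666667 − (-255) ≈ -1.66667.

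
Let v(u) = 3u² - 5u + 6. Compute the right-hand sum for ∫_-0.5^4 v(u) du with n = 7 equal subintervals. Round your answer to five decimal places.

60.63520

Δu = (4 − (-0.5))/7 = 9/14.
Right endpoints: 1/7, 11/14, 10/7, 29/14, 19/7, 47/14, 4.
v(1/7) = 262/49, v(11/14) = 769/196, v(10/7) = 244/49, v(29/14) = 1669/196, v(19/7) = 712/49, v(47/14) = 4513/196, v(4) = 34.
Sum = Δu · [v(1/7) + v(11/14) + v(10/7) + ...].
Sum ≈ 60.63520.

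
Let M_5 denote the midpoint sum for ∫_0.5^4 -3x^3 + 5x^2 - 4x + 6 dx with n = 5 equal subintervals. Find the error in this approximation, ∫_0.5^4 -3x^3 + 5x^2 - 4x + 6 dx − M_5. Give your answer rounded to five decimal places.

-2.17948

Exact integral: ∫_0.5^4 f(x) dx ≈ -95.9947917.
M_5 = -93.8153125.
Error ≈ -95.9947917 − (-93.8153125) ≈ -2.17948.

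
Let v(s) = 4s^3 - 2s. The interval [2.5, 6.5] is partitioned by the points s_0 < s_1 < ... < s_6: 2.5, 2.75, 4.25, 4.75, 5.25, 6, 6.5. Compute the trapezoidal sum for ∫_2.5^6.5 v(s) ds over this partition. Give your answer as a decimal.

1742.390625

Subinterval widths: 0.25, 1.5, 0.5, 0.5, 0.75, 0.5.
v(2.5) = 57.5, v(2.75) = 77.6875, v(4.25) = 298.5625, v(4.75) = 419.1875, v(5.25) = 568.3125, v(6) = 852, v(6.5) = 1085.5.
On each subinterval the trapezoid contributes (Δs_i/2)·[v(s_{i-1}) + v(s_i)].
Sum = 1742.390625.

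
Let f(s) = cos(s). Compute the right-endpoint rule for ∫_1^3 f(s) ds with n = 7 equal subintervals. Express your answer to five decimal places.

-0.91419

Δs = (3 − 1)/7 = 2/7.
Right endpoints: 9/7, 11/7, 13/7, 15/7, 17/7, 19/7, 3.
f(9/7) ≈ 0.28124, f(11/7) ≈ -0.00063, f(13/7) ≈ -0.28245, f(15/7) ≈ -0.54137, f(17/7) ≈ -0.75639, f(19/7) ≈ -0.91009, f(3) ≈ -0.98999.
Sum = Δs · [f(9/7) + f(11/7) + f(13/7) + ...].
Sum ≈ -0.91419.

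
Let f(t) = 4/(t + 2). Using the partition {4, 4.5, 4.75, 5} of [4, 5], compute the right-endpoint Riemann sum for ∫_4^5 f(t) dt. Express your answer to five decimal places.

0.59870

Subinterval widths: 0.5, 0.25, 0.25.
Right endpoints: 4.5, 4.75, 5.
f(4.5) = 8/13, f(4.75) = 16/27, f(5) = 4/7.
Sum = Σ Δt_i · f(t_i).
Sum ≈ 0.59870.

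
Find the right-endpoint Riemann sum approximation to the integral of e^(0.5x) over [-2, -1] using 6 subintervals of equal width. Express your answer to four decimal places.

0.4975

Δx = (-1 − (-2))/6 = 1/6.
Right endpoints: -11/6, -5/3, -1.5, -4/3, -7/6, -1.
f(-11/6) ≈ 0.3998, f(-5/3) ≈ 0.4346, f(-1.5) ≈ 0.4724, f(-4/3) ≈ 0.5134, f(-7/6) ≈ 0.5580, f(-1) ≈ 0.6065.
Sum = Δx · [f(-11/6) + f(-5/3) + f(-1.5) + ...].
Sum ≈ 0.4975.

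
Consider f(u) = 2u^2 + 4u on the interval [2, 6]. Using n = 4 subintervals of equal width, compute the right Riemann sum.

244

Δu = (6 − 2)/4 = 1.
Right endpoints: 3, 4, 5, 6.
f(3) = 30, f(4) = 48, f(5) = 70, f(6) = 96.
Sum = Δu · [f(3) + f(4) + f(5) + f(6)].
Sum = 244.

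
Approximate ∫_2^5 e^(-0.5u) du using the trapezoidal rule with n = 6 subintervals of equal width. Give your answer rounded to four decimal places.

0.5746

Δu = (5 − 2)/6 = 0.5.
f(2) ≈ 0.3679, f(2.5) ≈ 0.2865, f(3) ≈ 0.2231, f(3.5) ≈ 0.1738, f(4) ≈ 0.1353, f(4.5) ≈ 0.1054, f(5) ≈ 0.0821.
T_6 = (Δu/2)·[f(u_0) + 2f(u_1) + ... + 2f(u_{5}) + f(u_6)].
Sum ≈ 0.5746.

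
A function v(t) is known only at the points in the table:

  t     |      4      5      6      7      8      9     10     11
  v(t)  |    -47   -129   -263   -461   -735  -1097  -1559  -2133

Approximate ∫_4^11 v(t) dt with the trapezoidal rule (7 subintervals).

Δt = 1.
T_7 = (1/2)·[(-47) + 2·(-129) + 2·(-263) + 2·(-461) + 2·(-735) + 2·(-1097) + 2·(-1559) + (-2133)] = -5334.

-5334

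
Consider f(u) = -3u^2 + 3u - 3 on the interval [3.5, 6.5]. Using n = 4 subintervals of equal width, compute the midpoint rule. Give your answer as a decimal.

-195.328125

Δu = (6.5 − 3.5)/4 = 0.75.
Midpoints: 3.875, 4.625, 5.375, 6.125.
f(3.875) = -36.421875, f(4.625) = -53.296875, f(5.375) = -73.546875, f(6.125) = -97.171875.
Sum = Δu · [f(3.875) + f(4.625) + f(5.375) + f(6.125)].
Sum = -195.328125.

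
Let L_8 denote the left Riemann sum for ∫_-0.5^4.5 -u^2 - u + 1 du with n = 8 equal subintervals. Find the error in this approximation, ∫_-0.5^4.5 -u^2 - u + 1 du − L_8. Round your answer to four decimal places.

Exact integral: ∫_-0.5^4.5 f(u) du ≈ -35.416667.
L_8 = -27.9296875.
Error ≈ -35.416667 − (-27.9296875) ≈ -7.4870.

-7.4870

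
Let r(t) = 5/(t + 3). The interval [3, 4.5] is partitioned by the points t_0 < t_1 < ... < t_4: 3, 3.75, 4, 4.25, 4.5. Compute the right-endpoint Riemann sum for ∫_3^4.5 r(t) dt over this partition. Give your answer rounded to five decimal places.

Subinterval widths: 0.75, 0.25, 0.25, 0.25.
Right endpoints: 3.75, 4, 4.25, 4.5.
r(3.75) = 20/27, r(4) = 5/7, r(4.25) = 20/29, r(4.5) = 2/3.
Sum = Σ Δt_i · r(t_i).
Sum ≈ 1.07321.

1.07321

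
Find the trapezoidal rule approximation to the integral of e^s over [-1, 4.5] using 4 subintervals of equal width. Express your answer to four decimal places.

Δs = (4.5 − (-1))/4 = 1.375.
f(-1) ≈ 0.3679, f(0.375) ≈ 1.4550, f(1.75) ≈ 5.7546, f(3.125) ≈ 22.7599, f(4.5) ≈ 90.0171.
T_4 = (Δs/2)·[f(s_0) + 2f(s_1) + 2f(s_2) + 2f(s_3) + f(s_4)].
Sum ≈ 103.3477.

103.3477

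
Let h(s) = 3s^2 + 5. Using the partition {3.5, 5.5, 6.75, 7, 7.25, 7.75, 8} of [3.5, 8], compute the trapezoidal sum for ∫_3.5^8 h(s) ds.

496.6875

Subinterval widths: 2, 1.25, 0.25, 0.25, 0.5, 0.25.
h(3.5) = 41.75, h(5.5) = 95.75, h(6.75) = 141.6875, h(7) = 152, h(7.25) = 162.6875, h(7.75) = 185.1875, h(8) = 197.
On each subinterval the trapezoid contributes (Δs_i/2)·[h(s_{i-1}) + h(s_i)].
Sum = 496.6875.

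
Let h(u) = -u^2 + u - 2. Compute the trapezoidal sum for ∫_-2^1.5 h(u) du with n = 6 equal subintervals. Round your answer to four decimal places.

-11.8652

Δu = (1.5 − (-2))/6 = 7/12.
h(-2) = -8, h(-17/12) = -781/144, h(-5/6) = -127/36, h(-0.25) = -2.3125, h(1/3) = -16/9, h(11/12) = -277/144, h(1.5) = -2.75.
T_6 = (Δu/2)·[h(u_0) + 2h(u_1) + ... + 2h(u_{5}) + h(u_6)].
Sum ≈ -11.8652.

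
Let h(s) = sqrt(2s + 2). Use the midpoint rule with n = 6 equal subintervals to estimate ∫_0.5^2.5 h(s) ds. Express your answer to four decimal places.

4.4423

Δs = (2.5 − 0.5)/6 = 1/3.
Midpoints: 2/3, 1, 4/3, 5/3, 2, 7/3.
h(2/3) ≈ 1.8257, h(1) ≈ 2.0000, h(4/3) ≈ 2.1602, h(5/3) ≈ 2.3094, h(2) ≈ 2.4495, h(7/3) ≈ 2.5820.
Sum = Δs · [h(2/3) + h(1) + h(4/3) + ...].
Sum ≈ 4.4423.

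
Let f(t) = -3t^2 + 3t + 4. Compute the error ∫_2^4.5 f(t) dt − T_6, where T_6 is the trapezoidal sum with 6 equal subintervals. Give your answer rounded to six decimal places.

0.217014

Exact integral: ∫_2^4.5 f(t) dt = -48.75.
T_6 ≈ -48.96701389.
Error ≈ -48.75 − (-48.96701389) ≈ 0.217014.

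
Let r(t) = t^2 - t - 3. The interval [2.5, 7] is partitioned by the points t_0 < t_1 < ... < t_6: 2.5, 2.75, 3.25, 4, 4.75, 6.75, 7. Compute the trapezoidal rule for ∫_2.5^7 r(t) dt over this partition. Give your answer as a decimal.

75.75

Subinterval widths: 0.25, 0.5, 0.75, 0.75, 2, 0.25.
r(2.5) = 0.75, r(2.75) = 1.8125, r(3.25) = 4.3125, r(4) = 9, r(4.75) = 14.8125, r(6.75) = 35.8125, r(7) = 39.
On each subinterval the trapezoid contributes (Δt_i/2)·[r(t_{i-1}) + r(t_i)].
Sum = 75.75.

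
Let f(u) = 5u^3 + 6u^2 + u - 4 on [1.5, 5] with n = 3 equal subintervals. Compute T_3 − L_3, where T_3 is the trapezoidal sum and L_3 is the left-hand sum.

T_3 ≈ 1059.0173611.
L_3 ≈ 622.6111111.
T_3 − L_3 = 436.40625.

436.40625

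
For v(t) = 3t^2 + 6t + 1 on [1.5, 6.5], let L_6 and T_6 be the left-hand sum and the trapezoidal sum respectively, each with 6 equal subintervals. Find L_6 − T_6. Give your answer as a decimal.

-62.5

L_6 ≈ 335.486111.
T_6 ≈ 397.986111.
L_6 − T_6 = -62.5.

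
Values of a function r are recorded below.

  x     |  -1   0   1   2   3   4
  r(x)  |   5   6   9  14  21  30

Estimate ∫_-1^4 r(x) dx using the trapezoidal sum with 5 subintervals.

67.5

Δx = 1.
T_5 = (1/2)·[5 + 2·6 + 2·9 + 2·14 + 2·21 + 30] = 67.5.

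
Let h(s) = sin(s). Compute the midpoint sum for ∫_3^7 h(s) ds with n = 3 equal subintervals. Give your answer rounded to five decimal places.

Δs = (7 − 3)/3 = 4/3.
Midpoints: 11/3, 5, 19/3.
h(11/3) ≈ -0.50128, h(5) ≈ -0.95892, h(19/3) ≈ 0.05013.
Sum = Δs · [h(11/3) + h(5) + h(19/3)].
Sum ≈ -1.88010.

-1.88010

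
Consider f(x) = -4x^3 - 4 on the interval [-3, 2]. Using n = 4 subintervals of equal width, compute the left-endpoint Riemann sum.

Δx = (2 − (-3))/4 = 1.25.
Left endpoints: -3, -1.75, -0.5, 0.75.
f(-3) = 104, f(-1.75) = 17.4375, f(-0.5) = -3.5, f(0.75) = -5.6875.
Sum = Δx · [f(-3) + f(-1.75) + f(-0.5) + f(0.75)].
Sum = 140.3125.

140.3125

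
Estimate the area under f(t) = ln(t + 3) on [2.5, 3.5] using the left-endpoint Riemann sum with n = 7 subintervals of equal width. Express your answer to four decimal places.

1.7786

Δt = (3.5 − 2.5)/7 = 1/7.
Left endpoints: 2.5, 37/14, 39/14, 41/14, 43/14, 45/14, 47/14.
f(2.5) ≈ 1.7047, f(37/14) ≈ 1.7304, f(39/14) ≈ 1.7554, f(41/14) ≈ 1.7798, f(43/14) ≈ 1.8036, f(45/14) ≈ 1.8269, f(47/14) ≈ 1.8496.
Sum = Δt · [f(2.5) + f(37/14) + f(39/14) + ...].
Sum ≈ 1.7786.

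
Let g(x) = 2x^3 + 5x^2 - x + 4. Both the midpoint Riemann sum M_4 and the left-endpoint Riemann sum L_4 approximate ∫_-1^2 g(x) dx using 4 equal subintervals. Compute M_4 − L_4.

7.875

M_4 = 31.875.
L_4 = 24.
M_4 − L_4 = 7.875.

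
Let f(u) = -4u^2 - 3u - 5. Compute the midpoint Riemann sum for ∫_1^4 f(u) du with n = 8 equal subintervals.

-121.359375

Δu = (4 − 1)/8 = 0.375.
Midpoints: 1.1875, 1.5625, 1.9375, 2.3125, 2.6875, 3.0625, 3.4375, 3.8125.
f(1.1875) = -14.203125, f(1.5625) = -19.453125, f(1.9375) = -25.828125, f(2.3125) = -33.328125, f(2.6875) = -41.953125, f(3.0625) = -51.703125, f(3.4375) = -62.578125, f(3.8125) = -74.578125.
Sum = Δu · [f(1.1875) + f(1.5625) + f(1.9375) + ...].
Sum = -121.359375.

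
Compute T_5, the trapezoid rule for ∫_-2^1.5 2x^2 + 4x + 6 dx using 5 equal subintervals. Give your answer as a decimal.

25.655

Δx = (1.5 − (-2))/5 = 0.7.
f(-2) = 6, f(-1.3) = 4.18, f(-0.6) = 4.32, f(0.1) = 6.42, f(0.8) = 10.48, f(1.5) = 16.5.
T_5 = (Δx/2)·[f(x_0) + 2f(x_1) + ... + 2f(x_{4}) + f(x_5)].
Sum = 25.655.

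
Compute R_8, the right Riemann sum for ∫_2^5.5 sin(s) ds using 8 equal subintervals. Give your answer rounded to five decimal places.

Δs = (5.5 − 2)/8 = 0.4375.
Right endpoints: 2.4375, 2.875, 3.3125, 3.75, 4.1875, 4.625, 5.0625, 5.5.
f(2.4375) ≈ 0.64734, f(2.875) ≈ 0.26345, f(3.3125) ≈ -0.17008, f(3.75) ≈ -0.57156, f(4.1875) ≈ -0.86538, f(4.625) ≈ -0.99618, f(5.0625) ≈ -0.93933, f(5.5) ≈ -0.70554.
Sum = Δs · [f(2.4375) + f(2.875) + f(3.3125) + ...].
Sum ≈ -1.46006.

-1.46006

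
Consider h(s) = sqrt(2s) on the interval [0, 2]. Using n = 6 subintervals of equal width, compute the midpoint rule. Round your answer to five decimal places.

2.68092

Δs = (2 − 0)/6 = 1/3.
Midpoints: 1/6, 0.5, 5/6, 7/6, 1.5, 11/6.
h(1/6) ≈ 0.57735, h(0.5) ≈ 1.00000, h(5/6) ≈ 1.29099, h(7/6) ≈ 1.52753, h(1.5) ≈ 1.73205, h(11/6) ≈ 1.91485.
Sum = Δs · [h(1/6) + h(0.5) + h(5/6) + ...].
Sum ≈ 2.68092.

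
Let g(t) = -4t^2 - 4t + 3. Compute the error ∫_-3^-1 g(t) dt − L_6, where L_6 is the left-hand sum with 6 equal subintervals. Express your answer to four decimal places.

4.1481

Exact integral: ∫_-3^-1 g(t) dt ≈ -12.666667.
L_6 ≈ -16.814815.
Error ≈ -12.666667 − (-16.814815) ≈ 4.1481.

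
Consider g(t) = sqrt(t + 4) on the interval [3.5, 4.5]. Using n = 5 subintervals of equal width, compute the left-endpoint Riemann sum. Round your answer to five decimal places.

Δt = (4.5 − 3.5)/5 = 0.2.
Left endpoints: 3.5, 3.7, 3.9, 4.1, 4.3.
g(3.5) ≈ 2.73861, g(3.7) ≈ 2.77489, g(3.9) ≈ 2.81069, g(4.1) ≈ 2.84605, g(4.3) ≈ 2.88097.
Sum = Δt · [g(3.5) + g(3.7) + g(3.9) + g(4.1) + g(4.3)].
Sum ≈ 2.81024.

2.81024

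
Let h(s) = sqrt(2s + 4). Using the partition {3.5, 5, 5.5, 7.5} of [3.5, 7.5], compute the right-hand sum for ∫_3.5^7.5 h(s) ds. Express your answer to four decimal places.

16.2668

Subinterval widths: 1.5, 0.5, 2.
Right endpoints: 5, 5.5, 7.5.
h(5) ≈ 3.7417, h(5.5) ≈ 3.8730, h(7.5) ≈ 4.3589.
Sum = Σ Δs_i · h(s_i).
Sum ≈ 16.2668.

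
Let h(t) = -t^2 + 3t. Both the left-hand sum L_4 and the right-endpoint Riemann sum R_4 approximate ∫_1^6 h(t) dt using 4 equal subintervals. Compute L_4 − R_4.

L_4 = -7.96875.
R_4 = -32.96875.
L_4 − R_4 = 25.

25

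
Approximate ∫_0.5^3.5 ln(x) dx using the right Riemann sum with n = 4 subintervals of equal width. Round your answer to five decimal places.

2.38549

Δx = (3.5 − 0.5)/4 = 0.75.
Right endpoints: 1.25, 2, 2.75, 3.5.
f(1.25) ≈ 0.22314, f(2) ≈ 0.69315, f(2.75) ≈ 1.01160, f(3.5) ≈ 1.25276.
Sum = Δx · [f(1.25) + f(2) + f(2.75) + f(3.5)].
Sum ≈ 2.38549.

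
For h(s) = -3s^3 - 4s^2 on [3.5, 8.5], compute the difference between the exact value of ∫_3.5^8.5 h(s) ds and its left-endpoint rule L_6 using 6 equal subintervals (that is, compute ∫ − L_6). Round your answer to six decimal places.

-780.497685

Exact integral: ∫_3.5^8.5 h(s) ds ≈ -4564.16666667.
L_6 ≈ -3783.66898148.
Error ≈ -4564.16666667 − (-3783.66898148) ≈ -780.497685.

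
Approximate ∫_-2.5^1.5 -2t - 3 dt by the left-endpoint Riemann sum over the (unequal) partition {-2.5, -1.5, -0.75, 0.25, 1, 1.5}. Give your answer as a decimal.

Subinterval widths: 1, 0.75, 1, 0.75, 0.5.
Left endpoints: -2.5, -1.5, -0.75, 0.25, 1.
f(-2.5) = 2, f(-1.5) = 0, f(-0.75) = -1.5, f(0.25) = -3.5, f(1) = -5.
Sum = Σ Δt_i · f(t_i).
Sum = -4.625.

-4.625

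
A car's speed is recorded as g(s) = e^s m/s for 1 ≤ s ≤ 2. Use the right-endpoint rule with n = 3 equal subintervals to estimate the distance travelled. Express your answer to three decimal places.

5.492

Δs = (2 − 1)/3 = 1/3.
Right endpoints: 4/3, 5/3, 2.
g(4/3) ≈ 3.794, g(5/3) ≈ 5.294, g(2) ≈ 7.389.
Sum = Δs · [g(4/3) + g(5/3) + g(2)].
Sum ≈ 5.492.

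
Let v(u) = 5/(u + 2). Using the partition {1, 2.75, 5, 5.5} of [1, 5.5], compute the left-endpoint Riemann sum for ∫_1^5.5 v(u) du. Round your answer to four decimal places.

Subinterval widths: 1.75, 2.25, 0.5.
Left endpoints: 1, 2.75, 5.
v(1) = 5/3, v(2.75) = 20/19, v(5) = 5/7.
Sum = Σ Δu_i · v(u_i).
Sum ≈ 5.6422.

5.6422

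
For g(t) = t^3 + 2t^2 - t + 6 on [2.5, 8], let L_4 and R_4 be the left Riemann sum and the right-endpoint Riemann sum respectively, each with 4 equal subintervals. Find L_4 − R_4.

-833.765625

L_4 ≈ 963.15527.
R_4 ≈ 1796.92090.
L_4 − R_4 = -833.765625.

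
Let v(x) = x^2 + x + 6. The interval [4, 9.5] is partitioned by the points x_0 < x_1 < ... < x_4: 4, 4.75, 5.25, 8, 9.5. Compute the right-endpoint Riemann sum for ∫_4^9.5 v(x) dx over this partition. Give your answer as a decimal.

417.515625

Subinterval widths: 0.75, 0.5, 2.75, 1.5.
Right endpoints: 4.75, 5.25, 8, 9.5.
v(4.75) = 33.3125, v(5.25) = 38.8125, v(8) = 78, v(9.5) = 105.75.
Sum = Σ Δx_i · v(x_i).
Sum = 417.515625.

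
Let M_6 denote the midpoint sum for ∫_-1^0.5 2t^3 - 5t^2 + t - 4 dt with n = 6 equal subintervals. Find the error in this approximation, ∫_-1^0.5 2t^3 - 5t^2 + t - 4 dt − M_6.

-0.05078125

Exact integral: ∫_-1^0.5 f(t) dt = -8.71875.
M_6 = -8.66796875.
Error = -8.71875 − (-8.66796875) = -0.05078125.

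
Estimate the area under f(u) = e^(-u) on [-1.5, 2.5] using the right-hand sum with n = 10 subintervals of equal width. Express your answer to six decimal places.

3.578189

Δu = (2.5 − (-1.5))/10 = 0.4.
Right endpoints: -1.1, -0.7, -0.3, 0.1, 0.5, 0.9, 1.3, 1.7, 2.1, 2.5.
f(-1.1) ≈ 3.004166, f(-0.7) ≈ 2.013753, f(-0.3) ≈ 1.349859, f(0.1) ≈ 0.904837, f(0.5) ≈ 0.606531, f(0.9) ≈ 0.406570, f(1.3) ≈ 0.272532, f(1.7) ≈ 0.182684, f(2.1) ≈ 0.122456, f(2.5) ≈ 0.082085.
Sum = Δu · [f(-1.1) + f(-0.7) + f(-0.3) + ...].
Sum ≈ 3.578189.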